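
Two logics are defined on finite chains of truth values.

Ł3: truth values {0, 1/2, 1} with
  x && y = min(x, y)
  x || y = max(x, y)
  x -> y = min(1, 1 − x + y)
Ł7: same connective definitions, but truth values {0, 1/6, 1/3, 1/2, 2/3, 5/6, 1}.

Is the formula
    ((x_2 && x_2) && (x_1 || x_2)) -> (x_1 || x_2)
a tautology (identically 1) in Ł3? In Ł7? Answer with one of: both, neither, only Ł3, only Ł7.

In Ł3: every assignment gives 1 — tautology.
In Ł7: every assignment gives 1 — tautology.

both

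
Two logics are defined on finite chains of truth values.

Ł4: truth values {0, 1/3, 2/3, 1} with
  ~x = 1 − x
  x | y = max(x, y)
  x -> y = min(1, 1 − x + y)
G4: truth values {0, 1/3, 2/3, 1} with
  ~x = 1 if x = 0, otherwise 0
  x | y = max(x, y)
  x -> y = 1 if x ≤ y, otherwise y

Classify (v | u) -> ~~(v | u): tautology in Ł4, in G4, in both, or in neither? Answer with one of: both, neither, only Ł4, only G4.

both

In Ł4: every assignment gives 1 — tautology.
In G4: every assignment gives 1 — tautology.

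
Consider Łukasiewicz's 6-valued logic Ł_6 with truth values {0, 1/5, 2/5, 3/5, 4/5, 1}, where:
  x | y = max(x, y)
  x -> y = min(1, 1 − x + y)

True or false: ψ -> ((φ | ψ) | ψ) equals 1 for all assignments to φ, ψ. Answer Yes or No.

At φ = 0, ψ = 1/5, for instance:
φ | ψ = 0 | 1/5 = 1/5
(φ | ψ) | ψ = 1/5 | 1/5 = 1/5
ψ -> ((φ | ψ) | ψ) = 1/5 -> 1/5 = 1
and checking the remaining 35 assignments likewise gives ≥ 1 in every case.

Yes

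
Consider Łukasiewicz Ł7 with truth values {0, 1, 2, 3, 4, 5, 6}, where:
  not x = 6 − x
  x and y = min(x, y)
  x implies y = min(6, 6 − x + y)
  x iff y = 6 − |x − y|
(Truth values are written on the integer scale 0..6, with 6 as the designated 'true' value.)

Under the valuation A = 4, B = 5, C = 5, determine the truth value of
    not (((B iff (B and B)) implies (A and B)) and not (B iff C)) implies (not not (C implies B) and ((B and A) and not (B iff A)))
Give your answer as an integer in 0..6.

B and B = 5 and 5 = 5
B iff (B and B) = 5 iff 5 = 6
A and B = 4 and 5 = 4
(B iff (B and B)) implies (A and B) = 6 implies 4 = 4
B iff C = 5 iff 5 = 6
not (B iff C) = not 6 = 0
((B iff (B and B)) implies (A and B)) and not (B iff C) = 4 and 0 = 0
not (((B iff (B and B)) implies (A and B)) and not (B iff C)) = not 0 = 6
C implies B = 5 implies 5 = 6
not (C implies B) = not 6 = 0
not not (C implies B) = not 0 = 6
B and A = 5 and 4 = 4
B iff A = 5 iff 4 = 5
not (B iff A) = not 5 = 1
(B and A) and not (B iff A) = 4 and 1 = 1
not not (C implies B) and ((B and A) and not (B iff A)) = 6 and 1 = 1
not (((B iff (B and B)) implies (A and B)) and not (B iff C)) implies (not not (C implies B) and ((B and A) and not (B iff A))) = 6 implies 1 = 1

1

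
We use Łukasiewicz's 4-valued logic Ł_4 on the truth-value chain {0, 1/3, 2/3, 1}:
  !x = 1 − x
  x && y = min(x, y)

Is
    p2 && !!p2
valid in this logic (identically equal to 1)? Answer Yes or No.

No

Counterexample: take p2 = 0.
!p2 = !0 = 1
!!p2 = !1 = 0
p2 && !!p2 = 0 && 0 = 0
This gives 0 ≠ 1.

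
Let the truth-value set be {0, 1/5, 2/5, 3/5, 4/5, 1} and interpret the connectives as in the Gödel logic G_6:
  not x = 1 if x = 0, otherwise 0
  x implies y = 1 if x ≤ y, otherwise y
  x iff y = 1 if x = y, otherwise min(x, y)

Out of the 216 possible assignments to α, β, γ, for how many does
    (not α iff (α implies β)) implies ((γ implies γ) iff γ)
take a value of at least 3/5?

183

value 1: 161 assignments (counts)
value 4/5: 11 assignments (counts)
value 3/5: 11 assignments (counts)
value 2/5: 11 assignments
value 1/5: 11 assignments
value 0: 11 assignments
So 183 of the 216 assignments meet the threshold.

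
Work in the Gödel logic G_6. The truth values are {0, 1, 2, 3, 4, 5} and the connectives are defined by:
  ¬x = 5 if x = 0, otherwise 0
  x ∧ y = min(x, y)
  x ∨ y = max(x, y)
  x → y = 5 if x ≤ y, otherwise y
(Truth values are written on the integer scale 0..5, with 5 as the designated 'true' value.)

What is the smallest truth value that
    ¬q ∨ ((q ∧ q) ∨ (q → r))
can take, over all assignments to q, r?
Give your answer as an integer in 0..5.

Take q = 1, r = 0:
¬q = ¬1 = 0
q ∧ q = 1 ∧ 1 = 1
q → r = 1 → 0 = 0
(q ∧ q) ∨ (q → r) = 1 ∨ 0 = 1
¬q ∨ ((q ∧ q) ∨ (q → r)) = 0 ∨ 1 = 1
No assignment yields a value below 1, so this is the minimum.

1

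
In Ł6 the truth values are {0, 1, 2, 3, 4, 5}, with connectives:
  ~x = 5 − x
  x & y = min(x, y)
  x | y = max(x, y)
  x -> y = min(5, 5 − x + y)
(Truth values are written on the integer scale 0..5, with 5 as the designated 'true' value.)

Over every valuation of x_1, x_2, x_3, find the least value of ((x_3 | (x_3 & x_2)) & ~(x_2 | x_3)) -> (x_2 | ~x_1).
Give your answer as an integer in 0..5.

Take x_1 = 5, x_2 = 0, x_3 = 2:
x_3 & x_2 = 2 & 0 = 0
x_3 | (x_3 & x_2) = 2 | 0 = 2
x_2 | x_3 = 0 | 2 = 2
~(x_2 | x_3) = ~2 = 3
(x_3 | (x_3 & x_2)) & ~(x_2 | x_3) = 2 & 3 = 2
~x_1 = ~5 = 0
x_2 | ~x_1 = 0 | 0 = 0
((x_3 | (x_3 & x_2)) & ~(x_2 | x_3)) -> (x_2 | ~x_1) = 2 -> 0 = 3
No assignment yields a value below 3, so this is the minimum.

3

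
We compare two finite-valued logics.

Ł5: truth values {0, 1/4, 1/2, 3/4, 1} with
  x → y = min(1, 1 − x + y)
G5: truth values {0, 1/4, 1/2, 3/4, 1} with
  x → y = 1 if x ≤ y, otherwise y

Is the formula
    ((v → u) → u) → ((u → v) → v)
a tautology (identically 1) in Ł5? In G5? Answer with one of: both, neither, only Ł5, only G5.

In Ł5: every assignment gives 1 — tautology.
In G5: at u = 0, v = 1/4 the value is 1/4 — not a tautology.

only Ł5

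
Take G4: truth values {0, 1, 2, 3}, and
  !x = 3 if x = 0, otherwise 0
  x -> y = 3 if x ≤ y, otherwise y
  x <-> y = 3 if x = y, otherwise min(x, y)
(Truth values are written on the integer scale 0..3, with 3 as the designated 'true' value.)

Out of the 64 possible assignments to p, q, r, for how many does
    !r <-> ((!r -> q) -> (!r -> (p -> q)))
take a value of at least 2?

value 3: 16 assignments (counts)
value 0: 48 assignments
So 16 of the 64 assignments meet the threshold.

16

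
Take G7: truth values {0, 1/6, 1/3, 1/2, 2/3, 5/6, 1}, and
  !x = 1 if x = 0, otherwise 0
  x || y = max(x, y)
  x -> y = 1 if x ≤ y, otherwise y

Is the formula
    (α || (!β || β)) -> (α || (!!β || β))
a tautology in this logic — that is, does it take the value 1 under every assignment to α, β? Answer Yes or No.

Counterexample: take α = 0, β = 0.
!β = !0 = 1
!β || β = 1 || 0 = 1
α || (!β || β) = 0 || 1 = 1
!β = !0 = 1
!!β = !1 = 0
!!β || β = 0 || 0 = 0
α || (!!β || β) = 0 || 0 = 0
(α || (!β || β)) -> (α || (!!β || β)) = 1 -> 0 = 0
This gives 0 ≠ 1.

No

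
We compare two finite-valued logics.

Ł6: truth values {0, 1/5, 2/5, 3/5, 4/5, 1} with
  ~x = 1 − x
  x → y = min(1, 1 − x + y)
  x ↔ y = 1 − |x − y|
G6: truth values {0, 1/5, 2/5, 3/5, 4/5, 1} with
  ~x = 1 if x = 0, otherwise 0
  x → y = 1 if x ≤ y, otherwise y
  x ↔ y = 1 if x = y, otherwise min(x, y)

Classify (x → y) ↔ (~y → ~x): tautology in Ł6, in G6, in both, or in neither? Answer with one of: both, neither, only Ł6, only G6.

In Ł6: every assignment gives 1 — tautology.
In G6: at x = 2/5, y = 1/5 the value is 1/5 — not a tautology.

only Ł6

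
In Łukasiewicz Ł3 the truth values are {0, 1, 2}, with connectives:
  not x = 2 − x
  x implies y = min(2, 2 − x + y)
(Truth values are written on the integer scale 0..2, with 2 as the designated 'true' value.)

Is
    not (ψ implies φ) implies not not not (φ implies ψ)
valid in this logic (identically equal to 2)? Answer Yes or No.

No

Counterexample: take φ = 0, ψ = 1.
ψ implies φ = 1 implies 0 = 1
not (ψ implies φ) = not 1 = 1
φ implies ψ = 0 implies 1 = 2
not (φ implies ψ) = not 2 = 0
not not (φ implies ψ) = not 0 = 2
not not not (φ implies ψ) = not 2 = 0
not (ψ implies φ) implies not not not (φ implies ψ) = 1 implies 0 = 1
This gives 1 ≠ 2.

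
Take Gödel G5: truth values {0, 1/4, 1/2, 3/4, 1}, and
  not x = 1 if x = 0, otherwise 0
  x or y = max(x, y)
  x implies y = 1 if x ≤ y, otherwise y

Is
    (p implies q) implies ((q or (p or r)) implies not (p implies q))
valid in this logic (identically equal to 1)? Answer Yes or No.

Counterexample: take p = 0, q = 0, r = 1/4.
p implies q = 0 implies 0 = 1
p or r = 0 or 1/4 = 1/4
q or (p or r) = 0 or 1/4 = 1/4
p implies q = 0 implies 0 = 1
not (p implies q) = not 1 = 0
(q or (p or r)) implies not (p implies q) = 1/4 implies 0 = 0
(p implies q) implies ((q or (p or r)) implies not (p implies q)) = 1 implies 0 = 0
This gives 0 ≠ 1.

No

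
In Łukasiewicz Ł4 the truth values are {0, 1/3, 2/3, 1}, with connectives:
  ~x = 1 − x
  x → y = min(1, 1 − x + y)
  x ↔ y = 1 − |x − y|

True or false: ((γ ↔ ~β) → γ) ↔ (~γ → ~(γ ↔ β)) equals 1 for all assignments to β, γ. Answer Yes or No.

No

Counterexample: take β = 0, γ = 0.
~β = ~0 = 1
γ ↔ ~β = 0 ↔ 1 = 0
(γ ↔ ~β) → γ = 0 → 0 = 1
~γ = ~0 = 1
γ ↔ β = 0 ↔ 0 = 1
~(γ ↔ β) = ~1 = 0
~γ → ~(γ ↔ β) = 1 → 0 = 0
((γ ↔ ~β) → γ) ↔ (~γ → ~(γ ↔ β)) = 1 ↔ 0 = 0
This gives 0 ≠ 1.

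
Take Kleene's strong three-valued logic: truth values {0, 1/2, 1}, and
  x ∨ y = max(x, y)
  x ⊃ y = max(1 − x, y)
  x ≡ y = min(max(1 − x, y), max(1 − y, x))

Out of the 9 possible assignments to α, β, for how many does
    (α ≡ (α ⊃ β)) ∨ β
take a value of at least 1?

α = 0, β = 0 ↦ 0  <
α = 0, β = 1/2 ↦ 1/2  <
α = 0, β = 1 ↦ 1  ≥
α = 1/2, β = 0 ↦ 1/2  <
α = 1/2, β = 1/2 ↦ 1/2  <
α = 1/2, β = 1 ↦ 1  ≥
α = 1, β = 0 ↦ 0  <
α = 1, β = 1/2 ↦ 1/2  <
α = 1, β = 1 ↦ 1  ≥
So 3 of the 9 assignments meet the threshold.

3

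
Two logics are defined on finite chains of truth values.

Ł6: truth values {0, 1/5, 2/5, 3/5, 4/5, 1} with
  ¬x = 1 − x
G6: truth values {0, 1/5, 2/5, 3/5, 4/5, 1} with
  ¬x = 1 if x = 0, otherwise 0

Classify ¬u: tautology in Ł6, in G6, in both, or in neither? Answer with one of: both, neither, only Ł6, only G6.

In Ł6: at u = 1/5 the value is 4/5 — not a tautology.
In G6: at u = 1/5 the value is 0 — not a tautology.

neither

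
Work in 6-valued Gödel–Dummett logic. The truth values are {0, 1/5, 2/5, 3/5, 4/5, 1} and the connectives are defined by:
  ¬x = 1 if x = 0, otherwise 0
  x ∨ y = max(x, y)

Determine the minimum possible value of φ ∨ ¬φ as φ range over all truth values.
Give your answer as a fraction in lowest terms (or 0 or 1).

Take φ = 1/5:
¬φ = ¬1/5 = 0
φ ∨ ¬φ = 1/5 ∨ 0 = 1/5
No assignment yields a value below 1/5, so this is the minimum.

1/5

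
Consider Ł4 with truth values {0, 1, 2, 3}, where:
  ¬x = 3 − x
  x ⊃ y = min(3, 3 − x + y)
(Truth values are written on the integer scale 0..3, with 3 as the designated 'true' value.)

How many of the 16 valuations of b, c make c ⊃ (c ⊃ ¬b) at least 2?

14

b = 0, c = 0 ↦ 3  ≥
b = 0, c = 1 ↦ 3  ≥
b = 0, c = 2 ↦ 3  ≥
b = 0, c = 3 ↦ 3  ≥
b = 1, c = 0 ↦ 3  ≥
b = 1, c = 1 ↦ 3  ≥
b = 1, c = 2 ↦ 3  ≥
b = 1, c = 3 ↦ 2  ≥
b = 2, c = 0 ↦ 3  ≥
b = 2, c = 1 ↦ 3  ≥
b = 2, c = 2 ↦ 3  ≥
b = 2, c = 3 ↦ 1  <
b = 3, c = 0 ↦ 3  ≥
b = 3, c = 1 ↦ 3  ≥
b = 3, c = 2 ↦ 2  ≥
b = 3, c = 3 ↦ 0  <
So 14 of the 16 assignments meet the threshold.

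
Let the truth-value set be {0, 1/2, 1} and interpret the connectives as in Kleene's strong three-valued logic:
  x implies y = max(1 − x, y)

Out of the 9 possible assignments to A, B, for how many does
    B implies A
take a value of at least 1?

5

A = 0, B = 0 ↦ 1  ≥
A = 0, B = 1/2 ↦ 1/2  <
A = 0, B = 1 ↦ 0  <
A = 1/2, B = 0 ↦ 1  ≥
A = 1/2, B = 1/2 ↦ 1/2  <
A = 1/2, B = 1 ↦ 1/2  <
A = 1, B = 0 ↦ 1  ≥
A = 1, B = 1/2 ↦ 1  ≥
A = 1, B = 1 ↦ 1  ≥
So 5 of the 9 assignments meet the threshold.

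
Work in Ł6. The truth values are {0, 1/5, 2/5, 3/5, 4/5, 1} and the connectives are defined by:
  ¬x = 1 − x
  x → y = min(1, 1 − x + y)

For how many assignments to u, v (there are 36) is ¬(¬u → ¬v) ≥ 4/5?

3

value 1: 1 assignment (counts)
value 4/5: 2 assignments (counts)
value 3/5: 3 assignments
value 2/5: 4 assignments
value 1/5: 5 assignments
value 0: 21 assignments
So 3 of the 36 assignments meet the threshold.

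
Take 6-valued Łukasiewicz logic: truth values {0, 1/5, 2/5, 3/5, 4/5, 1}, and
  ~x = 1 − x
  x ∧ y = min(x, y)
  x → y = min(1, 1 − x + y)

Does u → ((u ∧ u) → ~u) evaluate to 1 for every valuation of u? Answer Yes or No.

No

Counterexample: take u = 4/5.
u ∧ u = 4/5 ∧ 4/5 = 4/5
~u = ~4/5 = 1/5
(u ∧ u) → ~u = 4/5 → 1/5 = 2/5
u → ((u ∧ u) → ~u) = 4/5 → 2/5 = 3/5
This gives 3/5 ≠ 1.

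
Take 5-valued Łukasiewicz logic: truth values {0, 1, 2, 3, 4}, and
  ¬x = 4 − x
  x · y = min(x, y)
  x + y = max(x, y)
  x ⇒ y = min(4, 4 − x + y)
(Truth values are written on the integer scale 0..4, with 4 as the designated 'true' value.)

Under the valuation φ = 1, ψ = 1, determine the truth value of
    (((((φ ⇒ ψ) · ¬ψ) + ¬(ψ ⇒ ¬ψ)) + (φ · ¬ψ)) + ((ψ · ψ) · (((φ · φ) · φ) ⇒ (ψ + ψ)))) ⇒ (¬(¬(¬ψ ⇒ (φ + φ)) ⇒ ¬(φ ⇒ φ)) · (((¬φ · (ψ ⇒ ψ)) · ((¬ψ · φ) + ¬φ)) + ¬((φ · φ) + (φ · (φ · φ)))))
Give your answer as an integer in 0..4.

φ ⇒ ψ = 1 ⇒ 1 = 4
¬ψ = ¬1 = 3
(φ ⇒ ψ) · ¬ψ = 4 · 3 = 3
¬ψ = ¬1 = 3
ψ ⇒ ¬ψ = 1 ⇒ 3 = 4
¬(ψ ⇒ ¬ψ) = ¬4 = 0
((φ ⇒ ψ) · ¬ψ) + ¬(ψ ⇒ ¬ψ) = 3 + 0 = 3
¬ψ = ¬1 = 3
φ · ¬ψ = 1 · 3 = 1
(((φ ⇒ ψ) · ¬ψ) + ¬(ψ ⇒ ¬ψ)) + (φ · ¬ψ) = 3 + 1 = 3
ψ · ψ = 1 · 1 = 1
φ · φ = 1 · 1 = 1
(φ · φ) · φ = 1 · 1 = 1
ψ + ψ = 1 + 1 = 1
((φ · φ) · φ) ⇒ (ψ + ψ) = 1 ⇒ 1 = 4
(ψ · ψ) · (((φ · φ) · φ) ⇒ (ψ + ψ)) = 1 · 4 = 1
((((φ ⇒ ψ) · ¬ψ) + ¬(ψ ⇒ ¬ψ)) + (φ · ¬ψ)) + ((ψ · ψ) · (((φ · φ) · φ) ⇒ (ψ + ψ))) = 3 + 1 = 3
¬ψ = ¬1 = 3
φ + φ = 1 + 1 = 1
¬ψ ⇒ (φ + φ) = 3 ⇒ 1 = 2
¬(¬ψ ⇒ (φ + φ)) = ¬2 = 2
φ ⇒ φ = 1 ⇒ 1 = 4
¬(φ ⇒ φ) = ¬4 = 0
¬(¬ψ ⇒ (φ + φ)) ⇒ ¬(φ ⇒ φ) = 2 ⇒ 0 = 2
¬(¬(¬ψ ⇒ (φ + φ)) ⇒ ¬(φ ⇒ φ)) = ¬2 = 2
¬φ = ¬1 = 3
ψ ⇒ ψ = 1 ⇒ 1 = 4
¬φ · (ψ ⇒ ψ) = 3 · 4 = 3
¬ψ = ¬1 = 3
¬ψ · φ = 3 · 1 = 1
¬φ = ¬1 = 3
(¬ψ · φ) + ¬φ = 1 + 3 = 3
(¬φ · (ψ ⇒ ψ)) · ((¬ψ · φ) + ¬φ) = 3 · 3 = 3
φ · φ = 1 · 1 = 1
φ · φ = 1 · 1 = 1
φ · (φ · φ) = 1 · 1 = 1
(φ · φ) + (φ · (φ · φ)) = 1 + 1 = 1
¬((φ · φ) + (φ · (φ · φ))) = ¬1 = 3
((¬φ · (ψ ⇒ ψ)) · ((¬ψ · φ) + ¬φ)) + ¬((φ · φ) + (φ · (φ · φ))) = 3 + 3 = 3
¬(¬(¬ψ ⇒ (φ + φ)) ⇒ ¬(φ ⇒ φ)) · (((¬φ · (ψ ⇒ ψ)) · ((¬ψ · φ) + ¬φ)) + ¬((φ · φ) + (φ · (φ · φ)))) = 2 · 3 = 2
(((((φ ⇒ ψ) · ¬ψ) + ¬(ψ ⇒ ¬ψ)) + (φ · ¬ψ)) + ((ψ · ψ) · (((φ · φ) · φ) ⇒ (ψ + ψ)))) ⇒ (¬(¬(¬ψ ⇒ (φ + φ)) ⇒ ¬(φ ⇒ φ)) · (((¬φ · (ψ ⇒ ψ)) · ((¬ψ · φ) + ¬φ)) + ¬((φ · φ) + (φ · (φ · φ))))) = 3 ⇒ 2 = 3

3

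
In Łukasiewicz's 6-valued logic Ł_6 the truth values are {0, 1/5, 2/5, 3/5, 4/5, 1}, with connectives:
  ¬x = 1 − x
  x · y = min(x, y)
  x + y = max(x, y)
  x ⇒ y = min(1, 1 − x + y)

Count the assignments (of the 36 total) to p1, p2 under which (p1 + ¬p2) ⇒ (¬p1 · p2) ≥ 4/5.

value 1: 9 assignments (counts)
value 4/5: 7 assignments (counts)
value 2/5: 9 assignments
value 0: 11 assignments
So 16 of the 36 assignments meet the threshold.

16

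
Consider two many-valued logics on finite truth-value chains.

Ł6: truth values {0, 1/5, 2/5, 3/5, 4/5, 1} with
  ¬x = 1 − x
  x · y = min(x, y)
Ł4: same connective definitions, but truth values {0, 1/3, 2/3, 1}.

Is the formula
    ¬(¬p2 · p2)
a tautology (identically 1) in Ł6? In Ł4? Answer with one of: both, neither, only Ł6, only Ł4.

In Ł6: at p2 = 1/5 the value is 4/5 — not a tautology.
In Ł4: at p2 = 1/3 the value is 2/3 — not a tautology.

neither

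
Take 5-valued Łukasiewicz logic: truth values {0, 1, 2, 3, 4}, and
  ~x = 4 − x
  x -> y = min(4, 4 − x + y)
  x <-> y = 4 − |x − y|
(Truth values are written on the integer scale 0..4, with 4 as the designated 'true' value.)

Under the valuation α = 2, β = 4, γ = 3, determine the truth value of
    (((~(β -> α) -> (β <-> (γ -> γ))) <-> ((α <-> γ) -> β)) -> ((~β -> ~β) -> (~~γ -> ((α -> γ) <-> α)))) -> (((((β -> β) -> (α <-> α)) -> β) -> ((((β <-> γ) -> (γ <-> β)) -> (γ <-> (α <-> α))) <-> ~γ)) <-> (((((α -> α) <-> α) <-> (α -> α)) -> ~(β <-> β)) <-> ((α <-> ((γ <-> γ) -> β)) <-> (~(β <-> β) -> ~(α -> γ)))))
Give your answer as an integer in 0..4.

β -> α = 4 -> 2 = 2
~(β -> α) = ~2 = 2
γ -> γ = 3 -> 3 = 4
β <-> (γ -> γ) = 4 <-> 4 = 4
~(β -> α) -> (β <-> (γ -> γ)) = 2 -> 4 = 4
α <-> γ = 2 <-> 3 = 3
(α <-> γ) -> β = 3 -> 4 = 4
(~(β -> α) -> (β <-> (γ -> γ))) <-> ((α <-> γ) -> β) = 4 <-> 4 = 4
~β = ~4 = 0
~β = ~4 = 0
~β -> ~β = 0 -> 0 = 4
~γ = ~3 = 1
~~γ = ~1 = 3
α -> γ = 2 -> 3 = 4
(α -> γ) <-> α = 4 <-> 2 = 2
~~γ -> ((α -> γ) <-> α) = 3 -> 2 = 3
(~β -> ~β) -> (~~γ -> ((α -> γ) <-> α)) = 4 -> 3 = 3
((~(β -> α) -> (β <-> (γ -> γ))) <-> ((α <-> γ) -> β)) -> ((~β -> ~β) -> (~~γ -> ((α -> γ) <-> α))) = 4 -> 3 = 3
β -> β = 4 -> 4 = 4
α <-> α = 2 <-> 2 = 4
(β -> β) -> (α <-> α) = 4 -> 4 = 4
((β -> β) -> (α <-> α)) -> β = 4 -> 4 = 4
β <-> γ = 4 <-> 3 = 3
γ <-> β = 3 <-> 4 = 3
(β <-> γ) -> (γ <-> β) = 3 -> 3 = 4
α <-> α = 2 <-> 2 = 4
γ <-> (α <-> α) = 3 <-> 4 = 3
((β <-> γ) -> (γ <-> β)) -> (γ <-> (α <-> α)) = 4 -> 3 = 3
~γ = ~3 = 1
(((β <-> γ) -> (γ <-> β)) -> (γ <-> (α <-> α))) <-> ~γ = 3 <-> 1 = 2
(((β -> β) -> (α <-> α)) -> β) -> ((((β <-> γ) -> (γ <-> β)) -> (γ <-> (α <-> α))) <-> ~γ) = 4 -> 2 = 2
α -> α = 2 -> 2 = 4
(α -> α) <-> α = 4 <-> 2 = 2
α -> α = 2 -> 2 = 4
((α -> α) <-> α) <-> (α -> α) = 2 <-> 4 = 2
β <-> β = 4 <-> 4 = 4
~(β <-> β) = ~4 = 0
(((α -> α) <-> α) <-> (α -> α)) -> ~(β <-> β) = 2 -> 0 = 2
γ <-> γ = 3 <-> 3 = 4
(γ <-> γ) -> β = 4 -> 4 = 4
α <-> ((γ <-> γ) -> β) = 2 <-> 4 = 2
β <-> β = 4 <-> 4 = 4
~(β <-> β) = ~4 = 0
α -> γ = 2 -> 3 = 4
~(α -> γ) = ~4 = 0
~(β <-> β) -> ~(α -> γ) = 0 -> 0 = 4
(α <-> ((γ <-> γ) -> β)) <-> (~(β <-> β) -> ~(α -> γ)) = 2 <-> 4 = 2
((((α -> α) <-> α) <-> (α -> α)) -> ~(β <-> β)) <-> ((α <-> ((γ <-> γ) -> β)) <-> (~(β <-> β) -> ~(α -> γ))) = 2 <-> 2 = 4
((((β -> β) -> (α <-> α)) -> β) -> ((((β <-> γ) -> (γ <-> β)) -> (γ <-> (α <-> α))) <-> ~γ)) <-> (((((α -> α) <-> α) <-> (α -> α)) -> ~(β <-> β)) <-> ((α <-> ((γ <-> γ) -> β)) <-> (~(β <-> β) -> ~(α -> γ)))) = 2 <-> 4 = 2
(((~(β -> α) -> (β <-> (γ -> γ))) <-> ((α <-> γ) -> β)) -> ((~β -> ~β) -> (~~γ -> ((α -> γ) <-> α)))) -> (((((β -> β) -> (α <-> α)) -> β) -> ((((β <-> γ) -> (γ <-> β)) -> (γ <-> (α <-> α))) <-> ~γ)) <-> (((((α -> α) <-> α) <-> (α -> α)) -> ~(β <-> β)) <-> ((α <-> ((γ <-> γ) -> β)) <-> (~(β <-> β) -> ~(α -> γ))))) = 3 -> 2 = 3

3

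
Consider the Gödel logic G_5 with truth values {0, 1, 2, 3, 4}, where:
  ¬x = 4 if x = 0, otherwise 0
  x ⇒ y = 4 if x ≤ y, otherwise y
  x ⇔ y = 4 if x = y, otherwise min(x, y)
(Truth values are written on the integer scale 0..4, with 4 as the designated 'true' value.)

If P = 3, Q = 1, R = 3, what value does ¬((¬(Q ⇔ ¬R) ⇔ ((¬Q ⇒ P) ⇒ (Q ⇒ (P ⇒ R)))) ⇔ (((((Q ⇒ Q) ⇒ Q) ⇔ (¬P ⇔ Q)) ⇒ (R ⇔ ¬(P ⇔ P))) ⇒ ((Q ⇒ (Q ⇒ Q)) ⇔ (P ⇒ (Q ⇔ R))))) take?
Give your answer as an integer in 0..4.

0

¬R = ¬3 = 0
Q ⇔ ¬R = 1 ⇔ 0 = 0
¬(Q ⇔ ¬R) = ¬0 = 4
¬Q = ¬1 = 0
¬Q ⇒ P = 0 ⇒ 3 = 4
P ⇒ R = 3 ⇒ 3 = 4
Q ⇒ (P ⇒ R) = 1 ⇒ 4 = 4
(¬Q ⇒ P) ⇒ (Q ⇒ (P ⇒ R)) = 4 ⇒ 4 = 4
¬(Q ⇔ ¬R) ⇔ ((¬Q ⇒ P) ⇒ (Q ⇒ (P ⇒ R))) = 4 ⇔ 4 = 4
Q ⇒ Q = 1 ⇒ 1 = 4
(Q ⇒ Q) ⇒ Q = 4 ⇒ 1 = 1
¬P = ¬3 = 0
¬P ⇔ Q = 0 ⇔ 1 = 0
((Q ⇒ Q) ⇒ Q) ⇔ (¬P ⇔ Q) = 1 ⇔ 0 = 0
P ⇔ P = 3 ⇔ 3 = 4
¬(P ⇔ P) = ¬4 = 0
R ⇔ ¬(P ⇔ P) = 3 ⇔ 0 = 0
(((Q ⇒ Q) ⇒ Q) ⇔ (¬P ⇔ Q)) ⇒ (R ⇔ ¬(P ⇔ P)) = 0 ⇒ 0 = 4
Q ⇒ Q = 1 ⇒ 1 = 4
Q ⇒ (Q ⇒ Q) = 1 ⇒ 4 = 4
Q ⇔ R = 1 ⇔ 3 = 1
P ⇒ (Q ⇔ R) = 3 ⇒ 1 = 1
(Q ⇒ (Q ⇒ Q)) ⇔ (P ⇒ (Q ⇔ R)) = 4 ⇔ 1 = 1
((((Q ⇒ Q) ⇒ Q) ⇔ (¬P ⇔ Q)) ⇒ (R ⇔ ¬(P ⇔ P))) ⇒ ((Q ⇒ (Q ⇒ Q)) ⇔ (P ⇒ (Q ⇔ R))) = 4 ⇒ 1 = 1
(¬(Q ⇔ ¬R) ⇔ ((¬Q ⇒ P) ⇒ (Q ⇒ (P ⇒ R)))) ⇔ (((((Q ⇒ Q) ⇒ Q) ⇔ (¬P ⇔ Q)) ⇒ (R ⇔ ¬(P ⇔ P))) ⇒ ((Q ⇒ (Q ⇒ Q)) ⇔ (P ⇒ (Q ⇔ R)))) = 4 ⇔ 1 = 1
¬((¬(Q ⇔ ¬R) ⇔ ((¬Q ⇒ P) ⇒ (Q ⇒ (P ⇒ R)))) ⇔ (((((Q ⇒ Q) ⇒ Q) ⇔ (¬P ⇔ Q)) ⇒ (R ⇔ ¬(P ⇔ P))) ⇒ ((Q ⇒ (Q ⇒ Q)) ⇔ (P ⇒ (Q ⇔ R))))) = ¬1 = 0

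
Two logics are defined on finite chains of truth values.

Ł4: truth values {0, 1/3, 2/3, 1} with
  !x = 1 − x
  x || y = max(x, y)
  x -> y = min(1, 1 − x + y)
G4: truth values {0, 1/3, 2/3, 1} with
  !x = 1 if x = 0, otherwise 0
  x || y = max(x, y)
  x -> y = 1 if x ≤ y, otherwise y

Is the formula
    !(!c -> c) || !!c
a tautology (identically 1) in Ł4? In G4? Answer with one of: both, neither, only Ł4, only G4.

In Ł4: at c = 1/3 the value is 1/3 — not a tautology.
In G4: every assignment gives 1 — tautology.

only G4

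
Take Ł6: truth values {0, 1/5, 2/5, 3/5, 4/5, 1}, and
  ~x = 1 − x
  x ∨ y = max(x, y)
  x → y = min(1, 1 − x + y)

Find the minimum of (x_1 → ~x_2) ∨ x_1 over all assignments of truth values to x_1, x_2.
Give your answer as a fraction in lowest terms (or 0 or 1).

Take x_1 = 2/5, x_2 = 1:
~x_2 = ~1 = 0
x_1 → ~x_2 = 2/5 → 0 = 3/5
(x_1 → ~x_2) ∨ x_1 = 3/5 ∨ 2/5 = 3/5
No assignment yields a value below 3/5, so this is the minimum.

3/5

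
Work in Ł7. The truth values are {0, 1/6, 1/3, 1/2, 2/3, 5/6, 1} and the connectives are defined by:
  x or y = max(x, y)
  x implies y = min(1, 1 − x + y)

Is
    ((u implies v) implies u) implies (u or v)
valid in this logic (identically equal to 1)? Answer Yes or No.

Counterexample: take u = 1/6, v = 0.
u implies v = 1/6 implies 0 = 5/6
(u implies v) implies u = 5/6 implies 1/6 = 1/3
u or v = 1/6 or 0 = 1/6
((u implies v) implies u) implies (u or v) = 1/3 implies 1/6 = 5/6
This gives 5/6 ≠ 1.

No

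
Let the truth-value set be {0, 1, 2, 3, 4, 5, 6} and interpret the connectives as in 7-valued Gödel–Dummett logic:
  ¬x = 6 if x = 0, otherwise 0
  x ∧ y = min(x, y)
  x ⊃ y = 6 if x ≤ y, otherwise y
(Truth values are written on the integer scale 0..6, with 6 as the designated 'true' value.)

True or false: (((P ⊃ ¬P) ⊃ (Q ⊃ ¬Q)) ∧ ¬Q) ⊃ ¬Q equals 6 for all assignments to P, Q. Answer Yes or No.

Yes

At P = 4, Q = 5, for instance:
¬P = ¬4 = 0
P ⊃ ¬P = 4 ⊃ 0 = 0
¬Q = ¬5 = 0
Q ⊃ ¬Q = 5 ⊃ 0 = 0
(P ⊃ ¬P) ⊃ (Q ⊃ ¬Q) = 0 ⊃ 0 = 6
¬Q = ¬5 = 0
((P ⊃ ¬P) ⊃ (Q ⊃ ¬Q)) ∧ ¬Q = 6 ∧ 0 = 0
(((P ⊃ ¬P) ⊃ (Q ⊃ ¬Q)) ∧ ¬Q) ⊃ ¬Q = 0 ⊃ 0 = 6
and checking the remaining 48 assignments likewise gives ≥ 6 in every case.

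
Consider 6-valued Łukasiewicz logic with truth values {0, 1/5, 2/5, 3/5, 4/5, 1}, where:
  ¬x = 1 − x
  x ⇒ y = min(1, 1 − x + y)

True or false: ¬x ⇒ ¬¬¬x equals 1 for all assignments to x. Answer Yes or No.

x = 0 ↦ 1
x = 1/5 ↦ 1
x = 2/5 ↦ 1
x = 3/5 ↦ 1
x = 4/5 ↦ 1
x = 1 ↦ 1
Every assignment gives a value ≥ 1.

Yes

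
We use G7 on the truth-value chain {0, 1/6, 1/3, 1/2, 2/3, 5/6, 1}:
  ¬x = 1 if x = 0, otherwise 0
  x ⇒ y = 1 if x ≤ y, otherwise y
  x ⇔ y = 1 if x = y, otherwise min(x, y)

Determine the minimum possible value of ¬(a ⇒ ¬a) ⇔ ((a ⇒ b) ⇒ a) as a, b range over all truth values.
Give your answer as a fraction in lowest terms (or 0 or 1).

Take a = 1/6, b = 1/6:
¬a = ¬1/6 = 0
a ⇒ ¬a = 1/6 ⇒ 0 = 0
¬(a ⇒ ¬a) = ¬0 = 1
a ⇒ b = 1/6 ⇒ 1/6 = 1
(a ⇒ b) ⇒ a = 1 ⇒ 1/6 = 1/6
¬(a ⇒ ¬a) ⇔ ((a ⇒ b) ⇒ a) = 1 ⇔ 1/6 = 1/6
No assignment yields a value below 1/6, so this is the minimum.

1/6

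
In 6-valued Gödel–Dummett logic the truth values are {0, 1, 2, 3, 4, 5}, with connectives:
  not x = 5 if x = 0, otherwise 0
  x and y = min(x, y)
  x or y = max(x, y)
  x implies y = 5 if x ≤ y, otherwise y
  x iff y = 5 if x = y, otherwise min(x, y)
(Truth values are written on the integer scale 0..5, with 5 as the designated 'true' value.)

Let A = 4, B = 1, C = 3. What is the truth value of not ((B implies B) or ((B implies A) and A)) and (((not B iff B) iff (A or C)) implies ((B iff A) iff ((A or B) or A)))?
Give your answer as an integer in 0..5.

B implies B = 1 implies 1 = 5
B implies A = 1 implies 4 = 5
(B implies A) and A = 5 and 4 = 4
(B implies B) or ((B implies A) and A) = 5 or 4 = 5
not ((B implies B) or ((B implies A) and A)) = not 5 = 0
not B = not 1 = 0
not B iff B = 0 iff 1 = 0
A or C = 4 or 3 = 4
(not B iff B) iff (A or C) = 0 iff 4 = 0
B iff A = 1 iff 4 = 1
A or B = 4 or 1 = 4
(A or B) or A = 4 or 4 = 4
(B iff A) iff ((A or B) or A) = 1 iff 4 = 1
((not B iff B) iff (A or C)) implies ((B iff A) iff ((A or B) or A)) = 0 implies 1 = 5
not ((B implies B) or ((B implies A) and A)) and (((not B iff B) iff (A or C)) implies ((B iff A) iff ((A or B) or A))) = 0 and 5 = 0

0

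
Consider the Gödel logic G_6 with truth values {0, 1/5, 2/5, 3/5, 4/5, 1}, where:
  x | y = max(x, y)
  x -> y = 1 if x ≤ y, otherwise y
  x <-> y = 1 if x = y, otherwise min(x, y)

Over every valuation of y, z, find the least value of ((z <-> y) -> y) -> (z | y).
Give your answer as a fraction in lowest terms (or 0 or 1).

1/5

Take y = 0, z = 1/5:
z <-> y = 1/5 <-> 0 = 0
(z <-> y) -> y = 0 -> 0 = 1
z | y = 1/5 | 0 = 1/5
((z <-> y) -> y) -> (z | y) = 1 -> 1/5 = 1/5
No assignment yields a value below 1/5, so this is the minimum.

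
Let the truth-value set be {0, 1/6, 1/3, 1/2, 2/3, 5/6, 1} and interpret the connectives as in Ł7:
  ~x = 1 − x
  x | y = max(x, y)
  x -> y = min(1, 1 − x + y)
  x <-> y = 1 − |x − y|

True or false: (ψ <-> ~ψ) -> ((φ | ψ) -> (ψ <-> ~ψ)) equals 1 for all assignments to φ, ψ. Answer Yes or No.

At φ = 2/3, ψ = 2/3, for instance:
~ψ = ~2/3 = 1/3
ψ <-> ~ψ = 2/3 <-> 1/3 = 2/3
φ | ψ = 2/3 | 2/3 = 2/3
(φ | ψ) -> (ψ <-> ~ψ) = 2/3 -> 2/3 = 1
(ψ <-> ~ψ) -> ((φ | ψ) -> (ψ <-> ~ψ)) = 2/3 -> 1 = 1
and checking the remaining 48 assignments likewise gives ≥ 1 in every case.

Yes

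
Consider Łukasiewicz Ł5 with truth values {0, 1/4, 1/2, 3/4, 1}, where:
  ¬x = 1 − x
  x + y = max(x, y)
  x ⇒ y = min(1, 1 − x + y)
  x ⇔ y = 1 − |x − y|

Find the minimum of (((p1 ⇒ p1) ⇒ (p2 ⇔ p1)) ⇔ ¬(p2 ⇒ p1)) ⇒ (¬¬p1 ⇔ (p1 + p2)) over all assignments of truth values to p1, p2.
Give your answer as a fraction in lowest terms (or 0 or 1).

Take p1 = 0, p2 = 1/2:
p1 ⇒ p1 = 0 ⇒ 0 = 1
p2 ⇔ p1 = 1/2 ⇔ 0 = 1/2
(p1 ⇒ p1) ⇒ (p2 ⇔ p1) = 1 ⇒ 1/2 = 1/2
p2 ⇒ p1 = 1/2 ⇒ 0 = 1/2
¬(p2 ⇒ p1) = ¬1/2 = 1/2
((p1 ⇒ p1) ⇒ (p2 ⇔ p1)) ⇔ ¬(p2 ⇒ p1) = 1/2 ⇔ 1/2 = 1
¬p1 = ¬0 = 1
¬¬p1 = ¬1 = 0
p1 + p2 = 0 + 1/2 = 1/2
¬¬p1 ⇔ (p1 + p2) = 0 ⇔ 1/2 = 1/2
(((p1 ⇒ p1) ⇒ (p2 ⇔ p1)) ⇔ ¬(p2 ⇒ p1)) ⇒ (¬¬p1 ⇔ (p1 + p2)) = 1 ⇒ 1/2 = 1/2
No assignment yields a value below 1/2, so this is the minimum.

1/2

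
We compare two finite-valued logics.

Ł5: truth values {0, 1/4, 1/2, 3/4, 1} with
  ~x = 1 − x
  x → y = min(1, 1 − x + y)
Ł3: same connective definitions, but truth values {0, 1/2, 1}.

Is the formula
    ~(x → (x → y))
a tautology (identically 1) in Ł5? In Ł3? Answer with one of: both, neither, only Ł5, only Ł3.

In Ł5: at x = 0, y = 0 the value is 0 — not a tautology.
In Ł3: at x = 0, y = 0 the value is 0 — not a tautology.

neither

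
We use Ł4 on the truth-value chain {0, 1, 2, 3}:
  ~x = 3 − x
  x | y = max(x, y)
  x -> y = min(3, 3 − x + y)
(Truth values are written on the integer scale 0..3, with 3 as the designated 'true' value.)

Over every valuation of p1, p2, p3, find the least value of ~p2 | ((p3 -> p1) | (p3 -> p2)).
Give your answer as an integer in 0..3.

Take p1 = 0, p2 = 1, p3 = 2:
~p2 = ~1 = 2
p3 -> p1 = 2 -> 0 = 1
p3 -> p2 = 2 -> 1 = 2
(p3 -> p1) | (p3 -> p2) = 1 | 2 = 2
~p2 | ((p3 -> p1) | (p3 -> p2)) = 2 | 2 = 2
No assignment yields a value below 2, so this is the minimum.

2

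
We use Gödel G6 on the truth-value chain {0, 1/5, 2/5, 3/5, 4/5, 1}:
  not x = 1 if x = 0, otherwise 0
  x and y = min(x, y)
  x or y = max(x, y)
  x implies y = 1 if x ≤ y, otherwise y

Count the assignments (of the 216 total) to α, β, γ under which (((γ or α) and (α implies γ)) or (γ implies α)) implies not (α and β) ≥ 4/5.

value 1: 66 assignments (counts)
value 0: 150 assignments
So 66 of the 216 assignments meet the threshold.

66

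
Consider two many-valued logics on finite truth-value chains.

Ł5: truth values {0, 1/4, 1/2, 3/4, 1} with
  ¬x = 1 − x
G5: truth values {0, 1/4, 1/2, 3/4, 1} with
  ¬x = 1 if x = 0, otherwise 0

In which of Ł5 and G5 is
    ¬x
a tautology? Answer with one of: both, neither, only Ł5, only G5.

neither

In Ł5: at x = 1/4 the value is 3/4 — not a tautology.
In G5: at x = 1/4 the value is 0 — not a tautology.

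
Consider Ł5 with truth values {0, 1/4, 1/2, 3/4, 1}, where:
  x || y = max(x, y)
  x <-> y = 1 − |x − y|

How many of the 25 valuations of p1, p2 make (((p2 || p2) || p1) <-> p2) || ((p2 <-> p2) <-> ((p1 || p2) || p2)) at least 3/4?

24

value 1: 19 assignments (counts)
value 3/4: 5 assignments (counts)
value 1/2: 1 assignment
So 24 of the 25 assignments meet the threshold.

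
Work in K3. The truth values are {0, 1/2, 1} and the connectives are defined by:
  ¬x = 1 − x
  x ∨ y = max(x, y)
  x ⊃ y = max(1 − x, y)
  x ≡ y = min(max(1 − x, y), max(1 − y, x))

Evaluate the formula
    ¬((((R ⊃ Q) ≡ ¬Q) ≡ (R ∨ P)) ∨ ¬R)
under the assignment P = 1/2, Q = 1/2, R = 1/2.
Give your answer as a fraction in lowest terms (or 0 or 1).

1/2

R ⊃ Q = 1/2 ⊃ 1/2 = 1/2
¬Q = ¬1/2 = 1/2
(R ⊃ Q) ≡ ¬Q = 1/2 ≡ 1/2 = 1/2
R ∨ P = 1/2 ∨ 1/2 = 1/2
((R ⊃ Q) ≡ ¬Q) ≡ (R ∨ P) = 1/2 ≡ 1/2 = 1/2
¬R = ¬1/2 = 1/2
(((R ⊃ Q) ≡ ¬Q) ≡ (R ∨ P)) ∨ ¬R = 1/2 ∨ 1/2 = 1/2
¬((((R ⊃ Q) ≡ ¬Q) ≡ (R ∨ P)) ∨ ¬R) = ¬1/2 = 1/2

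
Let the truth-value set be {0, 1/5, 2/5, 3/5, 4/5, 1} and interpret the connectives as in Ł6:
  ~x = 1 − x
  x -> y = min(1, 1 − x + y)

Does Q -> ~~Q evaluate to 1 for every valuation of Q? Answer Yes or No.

Q = 0 ↦ 1
Q = 1/5 ↦ 1
Q = 2/5 ↦ 1
Q = 3/5 ↦ 1
Q = 4/5 ↦ 1
Q = 1 ↦ 1
Every assignment gives a value ≥ 1.

Yes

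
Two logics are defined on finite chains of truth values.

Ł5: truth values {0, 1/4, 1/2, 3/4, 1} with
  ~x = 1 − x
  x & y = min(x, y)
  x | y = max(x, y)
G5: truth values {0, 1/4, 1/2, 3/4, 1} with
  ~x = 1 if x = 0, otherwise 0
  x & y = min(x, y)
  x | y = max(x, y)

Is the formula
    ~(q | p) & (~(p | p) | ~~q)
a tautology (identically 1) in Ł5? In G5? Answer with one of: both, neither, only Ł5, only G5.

neither

In Ł5: at p = 0, q = 1/4 the value is 3/4 — not a tautology.
In G5: at p = 0, q = 1/4 the value is 0 — not a tautology.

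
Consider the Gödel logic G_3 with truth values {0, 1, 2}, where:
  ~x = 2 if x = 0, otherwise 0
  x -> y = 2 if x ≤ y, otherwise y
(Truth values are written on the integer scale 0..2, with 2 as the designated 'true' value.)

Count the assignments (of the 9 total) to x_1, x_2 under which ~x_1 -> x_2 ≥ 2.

x_1 = 0, x_2 = 0 ↦ 0  <
x_1 = 0, x_2 = 1 ↦ 1  <
x_1 = 0, x_2 = 2 ↦ 2  ≥
x_1 = 1, x_2 = 0 ↦ 2  ≥
x_1 = 1, x_2 = 1 ↦ 2  ≥
x_1 = 1, x_2 = 2 ↦ 2  ≥
x_1 = 2, x_2 = 0 ↦ 2  ≥
x_1 = 2, x_2 = 1 ↦ 2  ≥
x_1 = 2, x_2 = 2 ↦ 2  ≥
So 7 of the 9 assignments meet the threshold.

7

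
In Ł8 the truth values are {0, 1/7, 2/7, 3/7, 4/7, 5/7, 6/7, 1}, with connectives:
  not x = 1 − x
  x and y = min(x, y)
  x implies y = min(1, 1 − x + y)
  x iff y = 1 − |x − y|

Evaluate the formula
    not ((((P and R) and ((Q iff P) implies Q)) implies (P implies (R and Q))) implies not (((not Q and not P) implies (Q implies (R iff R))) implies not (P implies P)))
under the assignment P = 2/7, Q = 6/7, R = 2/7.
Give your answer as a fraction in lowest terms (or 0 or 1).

0

P and R = 2/7 and 2/7 = 2/7
Q iff P = 6/7 iff 2/7 = 3/7
(Q iff P) implies Q = 3/7 implies 6/7 = 1
(P and R) and ((Q iff P) implies Q) = 2/7 and 1 = 2/7
R and Q = 2/7 and 6/7 = 2/7
P implies (R and Q) = 2/7 implies 2/7 = 1
((P and R) and ((Q iff P) implies Q)) implies (P implies (R and Q)) = 2/7 implies 1 = 1
not Q = not 6/7 = 1/7
not P = not 2/7 = 5/7
not Q and not P = 1/7 and 5/7 = 1/7
R iff R = 2/7 iff 2/7 = 1
Q implies (R iff R) = 6/7 implies 1 = 1
(not Q and not P) implies (Q implies (R iff R)) = 1/7 implies 1 = 1
P implies P = 2/7 implies 2/7 = 1
not (P implies P) = not 1 = 0
((not Q and not P) implies (Q implies (R iff R))) implies not (P implies P) = 1 implies 0 = 0
not (((not Q and not P) implies (Q implies (R iff R))) implies not (P implies P)) = not 0 = 1
(((P and R) and ((Q iff P) implies Q)) implies (P implies (R and Q))) implies not (((not Q and not P) implies (Q implies (R iff R))) implies not (P implies P)) = 1 implies 1 = 1
not ((((P and R) and ((Q iff P) implies Q)) implies (P implies (R and Q))) implies not (((not Q and not P) implies (Q implies (R iff R))) implies not (P implies P))) = not 1 = 0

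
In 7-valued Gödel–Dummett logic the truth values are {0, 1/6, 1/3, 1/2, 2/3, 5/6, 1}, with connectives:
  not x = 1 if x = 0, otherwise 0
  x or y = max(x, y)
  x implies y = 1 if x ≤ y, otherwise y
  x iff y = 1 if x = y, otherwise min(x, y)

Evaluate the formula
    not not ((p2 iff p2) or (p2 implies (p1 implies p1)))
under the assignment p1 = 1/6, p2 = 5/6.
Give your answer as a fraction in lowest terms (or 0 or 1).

1

p2 iff p2 = 5/6 iff 5/6 = 1
p1 implies p1 = 1/6 implies 1/6 = 1
p2 implies (p1 implies p1) = 5/6 implies 1 = 1
(p2 iff p2) or (p2 implies (p1 implies p1)) = 1 or 1 = 1
not ((p2 iff p2) or (p2 implies (p1 implies p1))) = not 1 = 0
not not ((p2 iff p2) or (p2 implies (p1 implies p1))) = not 0 = 1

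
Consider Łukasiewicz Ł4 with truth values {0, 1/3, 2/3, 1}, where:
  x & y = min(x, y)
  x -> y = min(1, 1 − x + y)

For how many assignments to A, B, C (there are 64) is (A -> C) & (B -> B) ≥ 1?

40

value 1: 40 assignments (counts)
value 2/3: 12 assignments
value 1/3: 8 assignments
value 0: 4 assignments
So 40 of the 64 assignments meet the threshold.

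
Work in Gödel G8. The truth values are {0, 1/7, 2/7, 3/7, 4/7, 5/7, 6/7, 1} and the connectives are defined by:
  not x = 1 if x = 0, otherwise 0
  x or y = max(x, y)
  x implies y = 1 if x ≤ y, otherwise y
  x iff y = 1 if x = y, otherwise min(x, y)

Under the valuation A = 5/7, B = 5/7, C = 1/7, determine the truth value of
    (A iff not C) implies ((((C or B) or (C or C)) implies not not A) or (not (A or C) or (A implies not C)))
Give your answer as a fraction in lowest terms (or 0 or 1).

1

not C = not 1/7 = 0
A iff not C = 5/7 iff 0 = 0
C or B = 1/7 or 5/7 = 5/7
C or C = 1/7 or 1/7 = 1/7
(C or B) or (C or C) = 5/7 or 1/7 = 5/7
not A = not 5/7 = 0
not not A = not 0 = 1
((C or B) or (C or C)) implies not not A = 5/7 implies 1 = 1
A or C = 5/7 or 1/7 = 5/7
not (A or C) = not 5/7 = 0
not C = not 1/7 = 0
A implies not C = 5/7 implies 0 = 0
not (A or C) or (A implies not C) = 0 or 0 = 0
(((C or B) or (C or C)) implies not not A) or (not (A or C) or (A implies not C)) = 1 or 0 = 1
(A iff not C) implies ((((C or B) or (C or C)) implies not not A) or (not (A or C) or (A implies not C))) = 0 implies 1 = 1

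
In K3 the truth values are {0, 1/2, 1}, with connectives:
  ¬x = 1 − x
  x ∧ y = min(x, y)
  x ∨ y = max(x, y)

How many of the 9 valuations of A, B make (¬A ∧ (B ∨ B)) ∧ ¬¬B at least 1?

A = 0, B = 0 ↦ 0  <
A = 0, B = 1/2 ↦ 1/2  <
A = 0, B = 1 ↦ 1  ≥
A = 1/2, B = 0 ↦ 0  <
A = 1/2, B = 1/2 ↦ 1/2  <
A = 1/2, B = 1 ↦ 1/2  <
A = 1, B = 0 ↦ 0  <
A = 1, B = 1/2 ↦ 0  <
A = 1, B = 1 ↦ 0  <
So 1 of the 9 assignments meets the threshold.

1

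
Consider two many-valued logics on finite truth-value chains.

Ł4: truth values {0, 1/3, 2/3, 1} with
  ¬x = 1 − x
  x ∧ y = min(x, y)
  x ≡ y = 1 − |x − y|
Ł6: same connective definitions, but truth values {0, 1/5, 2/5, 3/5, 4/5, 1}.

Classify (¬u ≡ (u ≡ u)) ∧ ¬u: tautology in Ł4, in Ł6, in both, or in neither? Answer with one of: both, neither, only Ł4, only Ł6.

neither

In Ł4: at u = 1/3 the value is 2/3 — not a tautology.
In Ł6: at u = 1/5 the value is 4/5 — not a tautology.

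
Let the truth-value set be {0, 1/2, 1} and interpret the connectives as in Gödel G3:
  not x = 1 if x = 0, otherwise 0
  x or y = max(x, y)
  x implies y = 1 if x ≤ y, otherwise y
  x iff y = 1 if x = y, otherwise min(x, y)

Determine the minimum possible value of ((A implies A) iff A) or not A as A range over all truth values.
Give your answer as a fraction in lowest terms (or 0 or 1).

Take A = 1/2:
A implies A = 1/2 implies 1/2 = 1
(A implies A) iff A = 1 iff 1/2 = 1/2
not A = not 1/2 = 0
((A implies A) iff A) or not A = 1/2 or 0 = 1/2
No assignment yields a value below 1/2, so this is the minimum.

1/2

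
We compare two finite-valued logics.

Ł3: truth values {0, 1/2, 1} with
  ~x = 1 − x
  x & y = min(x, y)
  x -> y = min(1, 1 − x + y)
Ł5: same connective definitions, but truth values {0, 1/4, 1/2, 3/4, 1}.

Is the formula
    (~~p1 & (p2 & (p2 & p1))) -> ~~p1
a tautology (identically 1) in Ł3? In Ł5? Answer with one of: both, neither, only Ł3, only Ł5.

In Ł3: every assignment gives 1 — tautology.
In Ł5: every assignment gives 1 — tautology.

both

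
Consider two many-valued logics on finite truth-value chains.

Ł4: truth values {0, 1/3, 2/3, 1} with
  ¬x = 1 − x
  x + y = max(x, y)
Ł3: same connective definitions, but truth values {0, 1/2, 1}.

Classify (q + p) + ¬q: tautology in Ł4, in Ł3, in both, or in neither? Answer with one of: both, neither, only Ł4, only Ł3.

In Ł4: at p = 0, q = 1/3 the value is 2/3 — not a tautology.
In Ł3: at p = 0, q = 1/2 the value is 1/2 — not a tautology.

neither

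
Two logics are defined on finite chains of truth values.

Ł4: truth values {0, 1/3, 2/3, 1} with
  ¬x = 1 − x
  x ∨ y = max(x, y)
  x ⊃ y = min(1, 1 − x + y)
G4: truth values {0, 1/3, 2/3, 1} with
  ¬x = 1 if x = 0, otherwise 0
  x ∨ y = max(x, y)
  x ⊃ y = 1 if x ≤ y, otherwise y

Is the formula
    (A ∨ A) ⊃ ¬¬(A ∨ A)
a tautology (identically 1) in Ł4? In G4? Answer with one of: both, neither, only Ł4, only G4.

In Ł4: every assignment gives 1 — tautology.
In G4: every assignment gives 1 — tautology.

both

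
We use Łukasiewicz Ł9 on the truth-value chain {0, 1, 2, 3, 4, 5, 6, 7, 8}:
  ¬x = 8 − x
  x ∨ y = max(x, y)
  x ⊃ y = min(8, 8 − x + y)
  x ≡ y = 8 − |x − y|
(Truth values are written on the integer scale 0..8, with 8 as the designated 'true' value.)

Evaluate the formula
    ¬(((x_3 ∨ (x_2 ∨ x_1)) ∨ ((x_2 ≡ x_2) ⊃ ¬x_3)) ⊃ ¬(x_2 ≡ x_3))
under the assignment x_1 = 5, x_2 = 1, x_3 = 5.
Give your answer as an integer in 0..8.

x_2 ∨ x_1 = 1 ∨ 5 = 5
x_3 ∨ (x_2 ∨ x_1) = 5 ∨ 5 = 5
x_2 ≡ x_2 = 1 ≡ 1 = 8
¬x_3 = ¬5 = 3
(x_2 ≡ x_2) ⊃ ¬x_3 = 8 ⊃ 3 = 3
(x_3 ∨ (x_2 ∨ x_1)) ∨ ((x_2 ≡ x_2) ⊃ ¬x_3) = 5 ∨ 3 = 5
x_2 ≡ x_3 = 1 ≡ 5 = 4
¬(x_2 ≡ x_3) = ¬4 = 4
((x_3 ∨ (x_2 ∨ x_1)) ∨ ((x_2 ≡ x_2) ⊃ ¬x_3)) ⊃ ¬(x_2 ≡ x_3) = 5 ⊃ 4 = 7
¬(((x_3 ∨ (x_2 ∨ x_1)) ∨ ((x_2 ≡ x_2) ⊃ ¬x_3)) ⊃ ¬(x_2 ≡ x_3)) = ¬7 = 1

1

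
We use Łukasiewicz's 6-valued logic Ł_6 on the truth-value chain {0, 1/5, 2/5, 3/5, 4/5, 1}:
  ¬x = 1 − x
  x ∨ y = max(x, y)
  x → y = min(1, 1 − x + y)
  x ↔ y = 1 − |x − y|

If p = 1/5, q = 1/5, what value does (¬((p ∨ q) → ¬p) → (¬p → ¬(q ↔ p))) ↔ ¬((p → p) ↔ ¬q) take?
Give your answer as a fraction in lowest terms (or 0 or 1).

1/5

p ∨ q = 1/5 ∨ 1/5 = 1/5
¬p = ¬1/5 = 4/5
(p ∨ q) → ¬p = 1/5 → 4/5 = 1
¬((p ∨ q) → ¬p) = ¬1 = 0
¬p = ¬1/5 = 4/5
q ↔ p = 1/5 ↔ 1/5 = 1
¬(q ↔ p) = ¬1 = 0
¬p → ¬(q ↔ p) = 4/5 → 0 = 1/5
¬((p ∨ q) → ¬p) → (¬p → ¬(q ↔ p)) = 0 → 1/5 = 1
p → p = 1/5 → 1/5 = 1
¬q = ¬1/5 = 4/5
(p → p) ↔ ¬q = 1 ↔ 4/5 = 4/5
¬((p → p) ↔ ¬q) = ¬4/5 = 1/5
(¬((p ∨ q) → ¬p) → (¬p → ¬(q ↔ p))) ↔ ¬((p → p) ↔ ¬q) = 1 ↔ 1/5 = 1/5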